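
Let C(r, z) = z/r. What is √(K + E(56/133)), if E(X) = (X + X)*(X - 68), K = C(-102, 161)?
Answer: I*√219668118/1938 ≈ 7.6477*I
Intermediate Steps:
K = -161/102 (K = 161/(-102) = 161*(-1/102) = -161/102 ≈ -1.5784)
E(X) = 2*X*(-68 + X) (E(X) = (2*X)*(-68 + X) = 2*X*(-68 + X))
√(K + E(56/133)) = √(-161/102 + 2*(56/133)*(-68 + 56/133)) = √(-161/102 + 2*(56*(1/133))*(-68 + 56*(1/133))) = √(-161/102 + 2*(8/19)*(-68 + 8/19)) = √(-161/102 + 2*(8/19)*(-1284/19)) = √(-161/102 - 20544/361) = √(-2153609/36822) = I*√219668118/1938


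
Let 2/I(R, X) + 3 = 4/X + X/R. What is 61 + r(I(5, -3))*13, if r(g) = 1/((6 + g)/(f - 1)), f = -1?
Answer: 11665/207 ≈ 56.353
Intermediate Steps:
I(R, X) = 2/(-3 + 4/X + X/R) (I(R, X) = 2/(-3 + (4/X + X/R)) = 2/(-3 + 4/X + X/R))
r(g) = 1/(-3 - g/2) (r(g) = 1/((6 + g)/(-1 - 1)) = 1/((6 + g)/(-2)) = 1/((6 + g)*(-½)) = 1/(-3 - g/2))
61 + r(I(5, -3))*13 = 61 - 2/(6 + 2*5*(-3)/((-3)² + 4*5 - 3*5*(-3)))*13 = 61 - 2/(6 + 2*5*(-3)/(9 + 20 + 45))*13 = 61 - 2/(6 + 2*5*(-3)/74)*13 = 61 - 2/(6 + 2*5*(-3)*(1/74))*13 = 61 - 2/(6 - 15/37)*13 = 61 - 2/207/37*13 = 61 - 2*37/207*13 = 61 - 74/207*13 = 61 - 962/207 = 11665/207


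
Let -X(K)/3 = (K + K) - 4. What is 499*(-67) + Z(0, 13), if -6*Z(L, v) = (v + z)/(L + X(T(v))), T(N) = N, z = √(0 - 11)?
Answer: -13239455/396 + I*√11/396 ≈ -33433.0 + 0.0083753*I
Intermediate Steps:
z = I*√11 (z = √(-11) = I*√11 ≈ 3.3166*I)
X(K) = 12 - 6*K (X(K) = -3*((K + K) - 4) = -3*(2*K - 4) = -3*(-4 + 2*K) = 12 - 6*K)
Z(L, v) = -(v + I*√11)/(6*(12 + L - 6*v)) (Z(L, v) = -(v + I*√11)/(6*(L + (12 - 6*v))) = -(v + I*√11)/(6*(12 + L - 6*v)))
499*(-67) + Z(0, 13) = 499*(-67) + (13 + I*√11)/(6*(-12 - 1*0 + 6*13)) = -33433 + (13 + I*√11)/(6*(-12 + 0 + 78)) = -33433 + (⅙)*(13 + I*√11)/66 = -33433 + (⅙)*(1/66)*(13 + I*√11) = -33433 + (13/396 + I*√11/396) = -13239455/396 + I*√11/396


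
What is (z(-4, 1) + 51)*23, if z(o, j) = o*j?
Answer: 1081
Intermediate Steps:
z(o, j) = j*o
(z(-4, 1) + 51)*23 = (1*(-4) + 51)*23 = (-4 + 51)*23 = 47*23 = 1081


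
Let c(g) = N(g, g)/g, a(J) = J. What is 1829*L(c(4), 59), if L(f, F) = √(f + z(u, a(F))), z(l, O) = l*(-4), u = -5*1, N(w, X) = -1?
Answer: 1829*√79/2 ≈ 8128.3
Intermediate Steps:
u = -5
z(l, O) = -4*l
c(g) = -1/g
L(f, F) = √(20 + f) (L(f, F) = √(f - 4*(-5)) = √(f + 20) = √(20 + f))
1829*L(c(4), 59) = 1829*√(20 - 1/4) = 1829*√(20 - 1*¼) = 1829*√(20 - ¼) = 1829*√(79/4) = 1829*(√79/2) = 1829*√79/2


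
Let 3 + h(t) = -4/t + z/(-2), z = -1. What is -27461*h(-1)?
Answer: -82383/2 ≈ -41192.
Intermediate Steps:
h(t) = -5/2 - 4/t (h(t) = -3 + (-4/t - 1/(-2)) = -3 + (-4/t - 1*(-½)) = -3 + (-4/t + ½) = -3 + (½ - 4/t) = -5/2 - 4/t)
-27461*h(-1) = -27461*(-5/2 - 4/(-1)) = -27461*(-5/2 - 4*(-1)) = -27461*(-5/2 + 4) = -27461*3/2 = -82383/2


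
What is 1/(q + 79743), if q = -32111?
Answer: 1/47632 ≈ 2.0994e-5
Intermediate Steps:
1/(q + 79743) = 1/(-32111 + 79743) = 1/47632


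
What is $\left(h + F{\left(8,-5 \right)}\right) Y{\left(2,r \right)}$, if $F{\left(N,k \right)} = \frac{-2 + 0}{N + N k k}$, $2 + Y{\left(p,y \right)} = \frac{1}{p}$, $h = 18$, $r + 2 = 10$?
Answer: $- \frac{5613}{208} \approx -26.986$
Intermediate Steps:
$r = 8$ ($r = -2 + 10 = 8$)
$Y{\left(p,y \right)} = -2 + \frac{1}{p}$
$F{\left(N,k \right)} = - \frac{2}{N + N k^{2}}$
$\left(h + F{\left(8,-5 \right)}\right) Y{\left(2,r \right)} = \left(18 - \frac{2}{8 \left(1 + \left(-5\right)^{2}\right)}\right) \left(-2 + \frac{1}{2}\right) = \left(18 - \frac{1}{4 \left(1 + 25\right)}\right) \left(-2 + \frac{1}{2}\right) = \left(18 - \frac{1}{4 \cdot 26}\right) \left(- \frac{3}{2}\right) = \left(18 - \frac{1}{4} \cdot \frac{1}{26}\right) \left(- \frac{3}{2}\right) = \left(18 - \frac{1}{104}\right) \left(- \frac{3}{2}\right) = \frac{1871}{104} \left(- \frac{3}{2}\right) = - \frac{5613}{208}$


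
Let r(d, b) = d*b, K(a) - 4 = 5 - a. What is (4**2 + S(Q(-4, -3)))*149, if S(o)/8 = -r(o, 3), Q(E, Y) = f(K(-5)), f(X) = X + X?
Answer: -97744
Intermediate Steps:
K(a) = 9 - a (K(a) = 4 + (5 - a) = 9 - a)
r(d, b) = b*d
f(X) = 2*X
Q(E, Y) = 28 (Q(E, Y) = 2*(9 - 1*(-5)) = 2*(9 + 5) = 2*14 = 28)
S(o) = -24*o (S(o) = 8*(-3*o) = -24*o)
(4**2 + S(Q(-4, -3)))*149 = (4**2 - 24*28)*149 = (16 - 672)*149 = -656*149 = -97744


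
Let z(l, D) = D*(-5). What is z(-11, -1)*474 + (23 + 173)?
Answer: 2566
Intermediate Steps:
z(l, D) = -5*D
z(-11, -1)*474 + (23 + 173) = -5*(-1)*474 + (23 + 173) = 5*474 + 196 = 2370 + 196 = 2566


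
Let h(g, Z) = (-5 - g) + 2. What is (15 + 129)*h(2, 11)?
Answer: -720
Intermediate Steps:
h(g, Z) = -3 - g
(15 + 129)*h(2, 11) = (15 + 129)*(-3 - 1*2) = 144*(-3 - 2) = 144*(-5) = -720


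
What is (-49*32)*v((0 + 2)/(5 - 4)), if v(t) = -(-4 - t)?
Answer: -9408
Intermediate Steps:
v(t) = 4 + t
(-49*32)*v((0 + 2)/(5 - 4)) = (-49*32)*(4 + (0 + 2)/(5 - 4)) = -1568*(4 + 2/1) = -1568*(4 + 2*1) = -1568*(4 + 2) = -1568*6 = -9408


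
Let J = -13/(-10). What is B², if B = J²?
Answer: 28561/10000 ≈ 2.8561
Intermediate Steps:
J = 13/10 (J = -13*(-⅒) = 13/10 ≈ 1.3000)
B = 169/100 (B = (13/10)² = 169/100 ≈ 1.6900)
B² = (169/100)² = 28561/10000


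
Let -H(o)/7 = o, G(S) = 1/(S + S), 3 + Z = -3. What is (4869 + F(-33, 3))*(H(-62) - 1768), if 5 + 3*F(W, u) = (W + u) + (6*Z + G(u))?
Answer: -58173739/9 ≈ -6.4638e+6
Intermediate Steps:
Z = -6 (Z = -3 - 3 = -6)
G(S) = 1/(2*S)
H(o) = -7*o
F(W, u) = -41/3 + W/3 + u/3 + 1/(6*u) (F(W, u) = -5/3 + ((W + u) + (6*(-6) + 1/(2*u)))/3 = -5/3 + ((W + u) + (-36 + 1/(2*u)))/3 = -5/3 + (-36 + W + u + 1/(2*u))/3 = -5/3 + (-12 + W/3 + u/3 + 1/(6*u)) = -41/3 + W/3 + u/3 + 1/(6*u))
(4869 + F(-33, 3))*(H(-62) - 1768) = (4869 + (1/6)*(1 + 2*3*(-41 - 33 + 3))/3)*(-7*(-62) - 1768) = (4869 + (1/6)*(1/3)*(1 + 2*3*(-71)))*(434 - 1768) = (4869 + (1/6)*(1/3)*(1 - 426))*(-1334) = (4869 + (1/6)*(1/3)*(-425))*(-1334) = (4869 - 425/18)*(-1334) = (87217/18)*(-1334) = -58173739/9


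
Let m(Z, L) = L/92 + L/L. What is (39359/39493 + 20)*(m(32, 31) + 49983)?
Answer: 165791847627/157972 ≈ 1.0495e+6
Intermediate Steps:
m(Z, L) = 1 + L/92 (m(Z, L) = L*(1/92) + 1 = L/92 + 1 = 1 + L/92)
(39359/39493 + 20)*(m(32, 31) + 49983) = (39359/39493 + 20)*((1 + (1/92)*31) + 49983) = (39359*(1/39493) + 20)*((1 + 31/92) + 49983) = (39359/39493 + 20)*(123/92 + 49983) = (829219/39493)*(4598559/92) = 165791847627/157972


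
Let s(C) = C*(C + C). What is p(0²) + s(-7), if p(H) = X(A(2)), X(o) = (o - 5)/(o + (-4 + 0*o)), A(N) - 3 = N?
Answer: 98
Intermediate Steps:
A(N) = 3 + N
s(C) = 2*C² (s(C) = C*(2*C) = 2*C²)
X(o) = (-5 + o)/(-4 + o) (X(o) = (-5 + o)/(o + (-4 + 0)) = (-5 + o)/(o - 4) = (-5 + o)/(-4 + o))
p(H) = 0 (p(H) = (-5 + (3 + 2))/(-4 + (3 + 2)) = (-5 + 5)/(-4 + 5) = 0/1 = 1*0 = 0)
p(0²) + s(-7) = 0 + 2*(-7)² = 0 + 2*49 = 0 + 98 = 98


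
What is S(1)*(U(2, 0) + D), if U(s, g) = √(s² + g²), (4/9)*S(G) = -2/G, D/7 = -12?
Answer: 369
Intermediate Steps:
D = -84 (D = 7*(-12) = -84)
S(G) = -9/(2*G) (S(G) = 9*(-2/G)/4 = -9/(2*G))
U(s, g) = √(g² + s²)
S(1)*(U(2, 0) + D) = (-9/2/1)*(√(0² + 2²) - 84) = (-9/2*1)*(√(0 + 4) - 84) = -9*(√4 - 84)/2 = -9*(2 - 84)/2 = -9/2*(-82) = 369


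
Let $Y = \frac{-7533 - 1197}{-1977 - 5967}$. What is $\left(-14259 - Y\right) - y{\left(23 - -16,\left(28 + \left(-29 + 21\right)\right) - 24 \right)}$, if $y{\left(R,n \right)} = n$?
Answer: $- \frac{18875075}{1324} \approx -14256.0$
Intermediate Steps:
$Y = \frac{1455}{1324}$ ($Y = - \frac{8730}{-7944} = \left(-8730\right) \left(- \frac{1}{7944}\right) = \frac{1455}{1324} \approx 1.0989$)
$\left(-14259 - Y\right) - y{\left(23 - -16,\left(28 + \left(-29 + 21\right)\right) - 24 \right)} = \left(-14259 - \frac{1455}{1324}\right) - \left(\left(28 + \left(-29 + 21\right)\right) - 24\right) = \left(-14259 - \frac{1455}{1324}\right) - \left(\left(28 - 8\right) - 24\right) = - \frac{18880371}{1324} - \left(20 - 24\right) = - \frac{18880371}{1324} - -4 = - \frac{18880371}{1324} + 4 = - \frac{18875075}{1324}$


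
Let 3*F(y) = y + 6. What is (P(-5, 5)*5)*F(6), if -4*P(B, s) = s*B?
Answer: 125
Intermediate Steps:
P(B, s) = -B*s/4 (P(B, s) = -s*B/4 = -B*s/4)
F(y) = 2 + y/3 (F(y) = (y + 6)/3 = (6 + y)/3 = 2 + y/3)
(P(-5, 5)*5)*F(6) = (-¼*(-5)*5*5)*(2 + (⅓)*6) = ((25/4)*5)*(2 + 2) = (125/4)*4 = 125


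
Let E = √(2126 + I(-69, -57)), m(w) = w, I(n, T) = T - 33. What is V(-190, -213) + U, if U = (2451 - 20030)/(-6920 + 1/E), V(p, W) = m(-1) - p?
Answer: 18674550905891/97496710399 + 35158*√509/97496710399 ≈ 191.54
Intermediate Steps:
I(n, T) = -33 + T
V(p, W) = -1 - p
E = 2*√509 (E = √(2126 + (-33 - 57)) = √(2126 - 90) = √2036 = 2*√509 ≈ 45.122)
U = -17579/(-6920 + √509/1018) (U = (2451 - 20030)/(-6920 + 1/(2*√509)) = -17579/(-6920 + √509/1018) ≈ 2.5403)
V(-190, -213) + U = (-1 - 1*(-190)) + (247672640480/97496710399 + 35158*√509/97496710399) = (-1 + 190) + (247672640480/97496710399 + 35158*√509/97496710399) = 189 + (247672640480/97496710399 + 35158*√509/97496710399) = 18674550905891/97496710399 + 35158*√509/97496710399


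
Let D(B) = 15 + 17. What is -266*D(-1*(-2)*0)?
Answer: -8512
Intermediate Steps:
D(B) = 32
-266*D(-1*(-2)*0) = -266*32 = -8512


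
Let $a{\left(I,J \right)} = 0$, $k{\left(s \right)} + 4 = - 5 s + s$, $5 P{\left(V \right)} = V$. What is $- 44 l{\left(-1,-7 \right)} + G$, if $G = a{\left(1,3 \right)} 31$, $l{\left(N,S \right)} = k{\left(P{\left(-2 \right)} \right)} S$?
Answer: $- \frac{3696}{5} \approx -739.2$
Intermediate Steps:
$P{\left(V \right)} = \frac{V}{5}$
$k{\left(s \right)} = -4 - 4 s$ ($k{\left(s \right)} = -4 + \left(- 5 s + s\right) = -4 - 4 s$)
$l{\left(N,S \right)} = - \frac{12 S}{5}$ ($l{\left(N,S \right)} = \left(-4 - 4 \cdot \frac{1}{5} \left(-2\right)\right) S = \left(-4 - - \frac{8}{5}\right) S = \left(-4 + \frac{8}{5}\right) S = - \frac{12 S}{5}$)
$G = 0$ ($G = 0 \cdot 31 = 0$)
$- 44 l{\left(-1,-7 \right)} + G = - 44 \left(\left(- \frac{12}{5}\right) \left(-7\right)\right) + 0 = \left(-44\right) \frac{84}{5} + 0 = - \frac{3696}{5} + 0 = - \frac{3696}{5}$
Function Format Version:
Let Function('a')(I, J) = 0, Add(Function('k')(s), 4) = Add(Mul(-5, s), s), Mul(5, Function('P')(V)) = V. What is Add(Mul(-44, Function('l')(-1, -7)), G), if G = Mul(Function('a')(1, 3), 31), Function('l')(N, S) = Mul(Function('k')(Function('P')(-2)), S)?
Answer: Rational(-3696, 5) ≈ -739.20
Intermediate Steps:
Function('P')(V) = Mul(Rational(1, 5), V)
Function('k')(s) = Add(-4, Mul(-4, s)) (Function('k')(s) = Add(-4, Add(Mul(-5, s), s)) = Add(-4, Mul(-4, s)))
Function('l')(N, S) = Mul(Rational(-12, 5), S) (Function('l')(N, S) = Mul(Add(-4, Mul(-4, Mul(Rational(1, 5), -2))), S) = Mul(Add(-4, Mul(-4, Rational(-2, 5))), S) = Mul(Add(-4, Rational(8, 5)), S) = Mul(Rational(-12, 5), S))
G = 0 (G = Mul(0, 31) = 0)
Add(Mul(-44, Function('l')(-1, -7)), G) = Add(Mul(-44, Mul(Rational(-12, 5), -7)), 0) = Add(Mul(-44, Rational(84, 5)), 0) = Add(Rational(-3696, 5), 0) = Rational(-3696, 5)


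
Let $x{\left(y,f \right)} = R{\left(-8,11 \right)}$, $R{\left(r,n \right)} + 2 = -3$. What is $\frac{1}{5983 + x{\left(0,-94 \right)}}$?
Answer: $\frac{1}{5978} \approx 0.00016728$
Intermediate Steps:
$R{\left(r,n \right)} = -5$ ($R{\left(r,n \right)} = -2 - 3 = -5$)
$x{\left(y,f \right)} = -5$
$\frac{1}{5983 + x{\left(0,-94 \right)}} = \frac{1}{5983 - 5} = \frac{1}{5978}$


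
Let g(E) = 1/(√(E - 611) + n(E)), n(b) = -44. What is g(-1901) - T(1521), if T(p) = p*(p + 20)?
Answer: -2606373443/1112 - I*√157/1112 ≈ -2.3439e+6 - 0.011268*I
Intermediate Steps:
T(p) = p*(20 + p)
g(E) = 1/(-44 + √(-611 + E)) (g(E) = 1/(√(E - 611) - 44) = 1/(√(-611 + E) - 44) = 1/(-44 + √(-611 + E)))
g(-1901) - T(1521) = 1/(-44 + √(-611 - 1901)) - 1521*(20 + 1521) = 1/(-44 + √(-2512)) - 1521*1541 = 1/(-44 + 4*I*√157) - 1*2343861 = 1/(-44 + 4*I*√157) - 2343861 = -2343861 + 1/(-44 + 4*I*√157)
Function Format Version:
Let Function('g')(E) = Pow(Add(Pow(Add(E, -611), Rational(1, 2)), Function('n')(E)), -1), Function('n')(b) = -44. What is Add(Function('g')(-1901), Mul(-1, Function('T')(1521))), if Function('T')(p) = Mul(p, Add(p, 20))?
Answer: Add(Rational(-2606373443, 1112), Mul(Rational(-1, 1112), I, Pow(157, Rational(1, 2)))) ≈ Add(-2.3439e+6, Mul(-0.011268, I))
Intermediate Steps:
Function('T')(p) = Mul(p, Add(20, p))
Function('g')(E) = Pow(Add(-44, Pow(Add(-611, E), Rational(1, 2))), -1) (Function('g')(E) = Pow(Add(Pow(Add(E, -611), Rational(1, 2)), -44), -1) = Pow(Add(Pow(Add(-611, E), Rational(1, 2)), -44), -1) = Pow(Add(-44, Pow(Add(-611, E), Rational(1, 2))), -1))
Add(Function('g')(-1901), Mul(-1, Function('T')(1521))) = Add(Pow(Add(-44, Pow(Add(-611, -1901), Rational(1, 2))), -1), Mul(-1, Mul(1521, Add(20, 1521)))) = Add(Pow(Add(-44, Pow(-2512, Rational(1, 2))), -1), Mul(-1, Mul(1521, 1541))) = Add(Pow(Add(-44, Mul(4, I, Pow(157, Rational(1, 2)))), -1), Mul(-1, 2343861)) = Add(Pow(Add(-44, Mul(4, I, Pow(157, Rational(1, 2)))), -1), -2343861) = Add(-2343861, Pow(Add(-44, Mul(4, I, Pow(157, Rational(1, 2)))), -1))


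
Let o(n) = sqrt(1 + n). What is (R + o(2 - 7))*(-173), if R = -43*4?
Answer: 29756 - 346*I ≈ 29756.0 - 346.0*I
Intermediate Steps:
R = -172
(R + o(2 - 7))*(-173) = (-172 + sqrt(1 + (2 - 7)))*(-173) = (-172 + sqrt(1 - 5))*(-173) = (-172 + sqrt(-4))*(-173) = (-172 + 2*I)*(-173) = 29756 - 346*I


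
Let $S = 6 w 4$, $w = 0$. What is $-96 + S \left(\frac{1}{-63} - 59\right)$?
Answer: $-96$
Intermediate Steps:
$S = 0$ ($S = 6 \cdot 0 \cdot 4 = 0 \cdot 4 = 0$)
$-96 + S \left(\frac{1}{-63} - 59\right) = -96 + 0 \left(\frac{1}{-63} - 59\right) = -96 + 0 \left(- \frac{1}{63} - 59\right) = -96 + 0 \left(- \frac{3718}{63}\right) = -96 + 0 = -96$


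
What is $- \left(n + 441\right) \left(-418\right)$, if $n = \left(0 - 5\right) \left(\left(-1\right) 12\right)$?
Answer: $209418$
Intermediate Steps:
$n = 60$ ($n = \left(-5\right) \left(-12\right) = 60$)
$- \left(n + 441\right) \left(-418\right) = - \left(60 + 441\right) \left(-418\right) = - 501 \left(-418\right) = \left(-1\right) \left(-209418\right) = 209418$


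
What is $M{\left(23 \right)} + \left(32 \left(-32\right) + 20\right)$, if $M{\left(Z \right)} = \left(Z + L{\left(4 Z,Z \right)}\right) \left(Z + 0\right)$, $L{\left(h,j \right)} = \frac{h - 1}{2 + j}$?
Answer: $- \frac{9782}{25} \approx -391.28$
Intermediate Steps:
$L{\left(h,j \right)} = \frac{-1 + h}{2 + j}$
$M{\left(Z \right)} = Z \left(Z + \frac{-1 + 4 Z}{2 + Z}\right)$ ($M{\left(Z \right)} = \left(Z + \frac{-1 + 4 Z}{2 + Z}\right) \left(Z + 0\right) = \left(Z + \frac{-1 + 4 Z}{2 + Z}\right) Z = Z \left(Z + \frac{-1 + 4 Z}{2 + Z}\right)$)
$M{\left(23 \right)} + \left(32 \left(-32\right) + 20\right) = \frac{23 \left(-1 + 23^{2} + 6 \cdot 23\right)}{2 + 23} + \left(32 \left(-32\right) + 20\right) = \frac{23 \left(-1 + 529 + 138\right)}{25} + \left(-1024 + 20\right) = 23 \cdot \frac{1}{25} \cdot 666 - 1004 = \frac{15318}{25} - 1004 = - \frac{9782}{25}$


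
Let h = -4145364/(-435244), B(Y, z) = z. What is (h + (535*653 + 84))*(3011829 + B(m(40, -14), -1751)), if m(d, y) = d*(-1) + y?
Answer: 114454734403482860/108811 ≈ 1.0519e+12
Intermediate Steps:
m(d, y) = y - d (m(d, y) = -d + y = y - d)
h = 1036341/108811 (h = -4145364*(-1/435244) = 1036341/108811 ≈ 9.5242)
(h + (535*653 + 84))*(3011829 + B(m(40, -14), -1751)) = (1036341/108811 + (535*653 + 84))*(3011829 - 1751) = (1036341/108811 + (349355 + 84))*3010078 = (1036341/108811 + 349439)*3010078 = (38023843370/108811)*3010078 = 114454734403482860/108811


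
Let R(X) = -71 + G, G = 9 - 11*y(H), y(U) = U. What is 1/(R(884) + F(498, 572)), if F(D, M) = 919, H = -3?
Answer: 1/890 ≈ 0.0011236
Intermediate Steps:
G = 42 (G = 9 - 11*(-3) = 9 + 33 = 42)
R(X) = -29 (R(X) = -71 + 42 = -29)
1/(R(884) + F(498, 572)) = 1/(-29 + 919) = 1/890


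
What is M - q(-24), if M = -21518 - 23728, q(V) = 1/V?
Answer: -1085903/24 ≈ -45246.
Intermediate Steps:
M = -45246
M - q(-24) = -45246 - 1/(-24) = -45246 - 1*(-1/24) = -45246 + 1/24 = -1085903/24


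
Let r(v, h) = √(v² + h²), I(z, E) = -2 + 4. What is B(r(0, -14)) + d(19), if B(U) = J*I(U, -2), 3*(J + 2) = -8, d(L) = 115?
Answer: 317/3 ≈ 105.67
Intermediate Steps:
I(z, E) = 2
J = -14/3 (J = -2 + (⅓)*(-8) = -2 - 8/3 = -14/3 ≈ -4.6667)
r(v, h) = √(h² + v²)
B(U) = -28/3 (B(U) = -14/3*2 = -28/3)
B(r(0, -14)) + d(19) = -28/3 + 115 = 317/3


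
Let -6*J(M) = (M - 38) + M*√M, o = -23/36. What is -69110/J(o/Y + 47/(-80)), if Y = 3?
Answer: -8533686877056000/798784076971 + 978066835200*I*√25935/798784076971 ≈ -10683.0 + 197.19*I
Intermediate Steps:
o = -23/36 (o = -23*1/36 = -23/36 ≈ -0.63889)
J(M) = 19/3 - M/6 - M^(3/2)/6 (J(M) = -((M - 38) + M*√M)/6 = -((-38 + M) + M^(3/2))/6 = -(-38 + M + M^(3/2))/6 = 19/3 - M/6 - M^(3/2)/6)
-69110/J(o/Y + 47/(-80)) = -69110/(19/3 - (-23/36/3 + 47/(-80))/6 - (-23/36/3 + 47/(-80))^(3/2)/6) = -69110/(19/3 - (-23/36*⅓ + 47*(-1/80))/6 - (-23/36*⅓ + 47*(-1/80))^(3/2)/6) = -69110/(19/3 - (-23/108 - 47/80)/6 - (-23/108 - 47/80)^(3/2)/6) = -69110/(19/3 - ⅙*(-1729/2160) - (-1729)*I*√25935/2332800) = -69110/(19/3 + 1729/12960 - (-1729)*I*√25935/2332800) = -69110/(19/3 + 1729/12960 + 1729*I*√25935/2332800) = -69110/(83809/12960 + 1729*I*√25935/2332800)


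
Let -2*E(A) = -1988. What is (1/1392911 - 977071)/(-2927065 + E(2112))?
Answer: 1360972943680/4075756482681 ≈ 0.33392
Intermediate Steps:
E(A) = 994 (E(A) = -1/2*(-1988) = 994)
(1/1392911 - 977071)/(-2927065 + E(2112)) = (1/1392911 - 977071)/(-2927065 + 994) = (1/1392911 - 977071)/(-2926071) = -1360972943680/1392911*(-1/2926071) = 1360972943680/4075756482681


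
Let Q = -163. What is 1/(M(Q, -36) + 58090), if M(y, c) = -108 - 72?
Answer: 1/57910 ≈ 1.7268e-5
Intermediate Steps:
M(y, c) = -180
1/(M(Q, -36) + 58090) = 1/(-180 + 58090) = 1/57910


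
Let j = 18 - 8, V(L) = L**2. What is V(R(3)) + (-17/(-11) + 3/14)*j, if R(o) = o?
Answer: 2048/77 ≈ 26.597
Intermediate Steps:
j = 10
V(R(3)) + (-17/(-11) + 3/14)*j = 3**2 + (-17/(-11) + 3/14)*10 = 9 + (-17*(-1/11) + 3*(1/14))*10 = 9 + (17/11 + 3/14)*10 = 9 + (271/154)*10 = 9 + 1355/77 = 2048/77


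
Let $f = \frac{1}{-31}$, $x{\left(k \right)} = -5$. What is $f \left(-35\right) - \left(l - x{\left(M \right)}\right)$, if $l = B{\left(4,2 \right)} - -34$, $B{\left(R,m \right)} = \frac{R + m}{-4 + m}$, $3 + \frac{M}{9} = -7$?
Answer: $- \frac{1081}{31} \approx -34.871$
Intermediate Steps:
$M = -90$ ($M = -27 + 9 \left(-7\right) = -27 - 63 = -90$)
$B{\left(R,m \right)} = \frac{R + m}{-4 + m}$
$f = - \frac{1}{31} \approx -0.032258$
$l = 31$ ($l = \frac{4 + 2}{-4 + 2} - -34 = \frac{1}{-2} \cdot 6 + 34 = \left(- \frac{1}{2}\right) 6 + 34 = -3 + 34 = 31$)
$f \left(-35\right) - \left(l - x{\left(M \right)}\right) = \left(- \frac{1}{31}\right) \left(-35\right) - 36 = \frac{35}{31} - 36 = - \frac{1081}{31}$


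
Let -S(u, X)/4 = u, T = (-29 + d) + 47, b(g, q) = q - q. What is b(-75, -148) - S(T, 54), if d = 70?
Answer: 352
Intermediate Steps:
b(g, q) = 0
T = 88 (T = (-29 + 70) + 47 = 41 + 47 = 88)
S(u, X) = -4*u
b(-75, -148) - S(T, 54) = 0 - (-4)*88 = 0 - 1*(-352) = 0 + 352 = 352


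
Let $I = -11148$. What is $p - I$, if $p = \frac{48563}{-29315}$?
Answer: $\frac{326755057}{29315} \approx 11146.0$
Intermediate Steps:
$p = - \frac{48563}{29315}$ ($p = 48563 \left(- \frac{1}{29315}\right) = - \frac{48563}{29315} \approx -1.6566$)
$p - I = - \frac{48563}{29315} - -11148 = - \frac{48563}{29315} + 11148 = \frac{326755057}{29315}$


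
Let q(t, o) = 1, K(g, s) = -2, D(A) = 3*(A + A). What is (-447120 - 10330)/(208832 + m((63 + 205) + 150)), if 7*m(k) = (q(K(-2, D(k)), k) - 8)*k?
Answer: -228725/104207 ≈ -2.1949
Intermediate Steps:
D(A) = 6*A (D(A) = 3*(2*A) = 6*A)
m(k) = -k (m(k) = ((1 - 8)*k)/7 = (-7*k)/7 = -k)
(-447120 - 10330)/(208832 + m((63 + 205) + 150)) = (-447120 - 10330)/(208832 - ((63 + 205) + 150)) = -457450/(208832 - (268 + 150)) = -457450/(208832 - 1*418) = -457450/(208832 - 418) = -457450/208414 = -457450*1/208414 = -228725/104207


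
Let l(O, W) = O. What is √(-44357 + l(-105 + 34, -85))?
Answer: 2*I*√11107 ≈ 210.78*I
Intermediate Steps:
√(-44357 + l(-105 + 34, -85)) = √(-44357 + (-105 + 34)) = √(-44357 - 71) = √(-44428) = 2*I*√11107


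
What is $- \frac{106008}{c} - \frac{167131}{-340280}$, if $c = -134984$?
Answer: $\frac{155937269}{122160520} \approx 1.2765$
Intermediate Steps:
$- \frac{106008}{c} - \frac{167131}{-340280} = - \frac{106008}{-134984} - \frac{167131}{-340280} = \left(-106008\right) \left(- \frac{1}{134984}\right) - - \frac{167131}{340280} = \frac{13251}{16873} + \frac{167131}{340280} = \frac{155937269}{122160520}$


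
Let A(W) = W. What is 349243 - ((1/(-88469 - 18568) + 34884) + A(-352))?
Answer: 33685721308/107037 ≈ 3.1471e+5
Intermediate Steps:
349243 - ((1/(-88469 - 18568) + 34884) + A(-352)) = 349243 - ((1/(-88469 - 18568) + 34884) - 352) = 349243 - ((1/(-107037) + 34884) - 352) = 349243 - ((-1/107037 + 34884) - 352) = 349243 - (3733878707/107037 - 352) = 349243 - 1*3696201683/107037 = 349243 - 3696201683/107037 = 33685721308/107037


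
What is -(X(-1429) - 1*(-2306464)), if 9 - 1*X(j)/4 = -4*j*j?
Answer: -34979156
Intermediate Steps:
X(j) = 36 + 16*j² (X(j) = 36 - (-16)*j*j = 36 - (-16)*j² = 36 + 16*j²)
-(X(-1429) - 1*(-2306464)) = -((36 + 16*(-1429)²) - 1*(-2306464)) = -((36 + 16*2042041) + 2306464) = -((36 + 32672656) + 2306464) = -(32672692 + 2306464) = -1*34979156 = -34979156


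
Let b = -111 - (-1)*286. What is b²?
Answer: 30625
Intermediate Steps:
b = 175 (b = -111 - 1*(-286) = -111 + 286 = 175)
b² = 175² = 30625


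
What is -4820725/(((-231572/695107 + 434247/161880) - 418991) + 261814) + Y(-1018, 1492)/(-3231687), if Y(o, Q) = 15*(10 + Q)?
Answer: 194735562915900789631330/6350590994483417334493 ≈ 30.664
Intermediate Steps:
Y(o, Q) = 150 + 15*Q
-4820725/(((-231572/695107 + 434247/161880) - 418991) + 261814) + Y(-1018, 1492)/(-3231687) = -4820725/(((-231572/695107 + 434247/161880) - 418991) + 261814) + (150 + 15*1492)/(-3231687) = -4820725/(((-231572*1/695107 + 434247*(1/161880)) - 418991) + 261814) + (150 + 22380)*(-1/3231687) = -4820725/(((-231572/695107 + 144749/53960) - 418991) + 261814) + 22530*(-1/3231687) = -4820725/((88120418023/37507973720 - 418991) + 261814) - 7510/1077229 = -4820725/(-15715415296498497/37507973720 + 261814) - 7510/1077229 = -4820725/(-5895302664970417/37507973720) - 7510/1077229 = -4820725*(-37507973720/5895302664970417) - 7510/1077229 = 180815626611347000/5895302664970417 - 7510/1077229 = 194735562915900789631330/6350590994483417334493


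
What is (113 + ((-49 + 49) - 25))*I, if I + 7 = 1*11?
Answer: 352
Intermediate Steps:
I = 4 (I = -7 + 1*11 = -7 + 11 = 4)
(113 + ((-49 + 49) - 25))*I = (113 + ((-49 + 49) - 25))*4 = (113 + (0 - 25))*4 = (113 - 25)*4 = 88*4 = 352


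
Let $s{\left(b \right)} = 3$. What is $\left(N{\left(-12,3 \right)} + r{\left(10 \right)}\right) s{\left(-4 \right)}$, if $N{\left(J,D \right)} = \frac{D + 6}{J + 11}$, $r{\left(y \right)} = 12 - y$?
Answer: $-21$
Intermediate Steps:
$N{\left(J,D \right)} = \frac{6 + D}{11 + J}$
$\left(N{\left(-12,3 \right)} + r{\left(10 \right)}\right) s{\left(-4 \right)} = \left(\frac{6 + 3}{11 - 12} + \left(12 - 10\right)\right) 3 = \left(\frac{1}{-1} \cdot 9 + \left(12 - 10\right)\right) 3 = \left(\left(-1\right) 9 + 2\right) 3 = \left(-9 + 2\right) 3 = \left(-7\right) 3 = -21$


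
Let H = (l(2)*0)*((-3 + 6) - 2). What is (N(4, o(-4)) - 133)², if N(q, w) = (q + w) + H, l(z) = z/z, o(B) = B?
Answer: 17689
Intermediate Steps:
l(z) = 1
H = 0 (H = (1*0)*((-3 + 6) - 2) = 0*(3 - 2) = 0*1 = 0)
N(q, w) = q + w (N(q, w) = (q + w) + 0 = q + w)
(N(4, o(-4)) - 133)² = ((4 - 4) - 133)² = (0 - 133)² = (-133)² = 17689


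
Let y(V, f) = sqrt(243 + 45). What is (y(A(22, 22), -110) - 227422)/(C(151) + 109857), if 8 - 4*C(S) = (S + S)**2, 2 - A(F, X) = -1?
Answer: -113711/43529 + 6*sqrt(2)/43529 ≈ -2.6121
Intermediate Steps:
A(F, X) = 3 (A(F, X) = 2 - 1*(-1) = 2 + 1 = 3)
y(V, f) = 12*sqrt(2) (y(V, f) = sqrt(288) = 12*sqrt(2))
C(S) = 2 - S**2 (C(S) = 2 - (S + S)**2/4 = 2 - 4*S**2/4 = 2 - S**2)
(y(A(22, 22), -110) - 227422)/(C(151) + 109857) = (12*sqrt(2) - 227422)/((2 - 1*151**2) + 109857) = (-227422 + 12*sqrt(2))/((2 - 1*22801) + 109857) = (-227422 + 12*sqrt(2))/((2 - 22801) + 109857) = (-227422 + 12*sqrt(2))/(-22799 + 109857) = (-227422 + 12*sqrt(2))/87058 = (-227422 + 12*sqrt(2))*(1/87058) = -113711/43529 + 6*sqrt(2)/43529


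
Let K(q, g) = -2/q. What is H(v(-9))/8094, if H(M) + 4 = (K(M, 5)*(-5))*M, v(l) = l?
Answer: 1/1349 ≈ 0.00074129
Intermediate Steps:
H(M) = 6 (H(M) = -4 + (-2/M*(-5))*M = -4 + (10/M)*M = -4 + 10 = 6)
H(v(-9))/8094 = 6/8094 = 6*(1/8094) = 1/1349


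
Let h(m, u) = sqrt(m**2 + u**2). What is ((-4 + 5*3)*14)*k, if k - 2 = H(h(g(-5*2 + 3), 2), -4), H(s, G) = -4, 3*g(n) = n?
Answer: -308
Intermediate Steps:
g(n) = n/3
k = -2 (k = 2 - 4 = -2)
((-4 + 5*3)*14)*k = ((-4 + 5*3)*14)*(-2) = ((-4 + 15)*14)*(-2) = (11*14)*(-2) = 154*(-2) = -308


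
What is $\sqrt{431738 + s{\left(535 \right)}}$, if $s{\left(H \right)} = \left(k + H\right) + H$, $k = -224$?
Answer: $2 \sqrt{108146} \approx 657.71$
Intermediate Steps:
$s{\left(H \right)} = -224 + 2 H$ ($s{\left(H \right)} = \left(-224 + H\right) + H = -224 + 2 H$)
$\sqrt{431738 + s{\left(535 \right)}} = \sqrt{431738 + \left(-224 + 2 \cdot 535\right)} = \sqrt{431738 + \left(-224 + 1070\right)} = \sqrt{431738 + 846} = \sqrt{432584} = 2 \sqrt{108146}$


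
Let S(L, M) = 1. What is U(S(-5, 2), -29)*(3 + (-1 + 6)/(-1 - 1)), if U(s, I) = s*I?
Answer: -29/2 ≈ -14.500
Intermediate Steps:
U(s, I) = I*s
U(S(-5, 2), -29)*(3 + (-1 + 6)/(-1 - 1)) = (-29*1)*(3 + (-1 + 6)/(-1 - 1)) = -29*(3 + 5/(-2)) = -29*(3 + 5*(-1/2)) = -29*(3 - 5/2) = -29*1/2 = -29/2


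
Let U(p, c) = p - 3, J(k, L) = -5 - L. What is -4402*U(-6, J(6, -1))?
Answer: 39618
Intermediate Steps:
U(p, c) = -3 + p
-4402*U(-6, J(6, -1)) = -4402*(-3 - 6) = -4402*(-9) = 39618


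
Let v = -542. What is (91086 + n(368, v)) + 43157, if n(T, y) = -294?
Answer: 133949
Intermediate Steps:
(91086 + n(368, v)) + 43157 = (91086 - 294) + 43157 = 90792 + 43157 = 133949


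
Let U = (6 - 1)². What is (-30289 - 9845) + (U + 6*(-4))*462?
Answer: -39672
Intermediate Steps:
U = 25 (U = 5² = 25)
(-30289 - 9845) + (U + 6*(-4))*462 = (-30289 - 9845) + (25 + 6*(-4))*462 = -40134 + (25 - 24)*462 = -40134 + 1*462 = -40134 + 462 = -39672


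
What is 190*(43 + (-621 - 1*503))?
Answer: -205390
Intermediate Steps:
190*(43 + (-621 - 1*503)) = 190*(43 + (-621 - 503)) = 190*(43 - 1124) = 190*(-1081) = -205390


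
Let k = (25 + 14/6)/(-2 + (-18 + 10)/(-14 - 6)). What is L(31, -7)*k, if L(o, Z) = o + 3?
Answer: -3485/6 ≈ -580.83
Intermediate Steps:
L(o, Z) = 3 + o
k = -205/12 (k = (25 + 14*(⅙))/(-2 - 8/(-20)) = (25 + 7/3)/(-2 - 8*(-1/20)) = 82/(3*(-2 + ⅖)) = 82/(3*(-8/5)) = (82/3)*(-5/8) = -205/12 ≈ -17.083)
L(31, -7)*k = (3 + 31)*(-205/12) = 34*(-205/12) = -3485/6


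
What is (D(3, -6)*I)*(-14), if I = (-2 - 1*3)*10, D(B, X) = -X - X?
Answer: 8400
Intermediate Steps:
D(B, X) = -2*X
I = -50 (I = (-2 - 3)*10 = -5*10 = -50)
(D(3, -6)*I)*(-14) = (-2*(-6)*(-50))*(-14) = (12*(-50))*(-14) = -600*(-14) = 8400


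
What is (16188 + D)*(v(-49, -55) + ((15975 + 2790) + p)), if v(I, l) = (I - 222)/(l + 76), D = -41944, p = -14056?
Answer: -2540005208/21 ≈ -1.2095e+8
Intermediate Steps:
v(I, l) = (-222 + I)/(76 + l)
(16188 + D)*(v(-49, -55) + ((15975 + 2790) + p)) = (16188 - 41944)*((-222 - 49)/(76 - 55) + ((15975 + 2790) - 14056)) = -25756*(-271/21 + (18765 - 14056)) = -25756*((1/21)*(-271) + 4709) = -25756*(-271/21 + 4709) = -25756*98618/21 = -2540005208/21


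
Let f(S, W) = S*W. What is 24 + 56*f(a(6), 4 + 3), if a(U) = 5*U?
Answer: 11784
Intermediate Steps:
24 + 56*f(a(6), 4 + 3) = 24 + 56*((5*6)*(4 + 3)) = 24 + 56*(30*7) = 24 + 56*210 = 24 + 11760 = 11784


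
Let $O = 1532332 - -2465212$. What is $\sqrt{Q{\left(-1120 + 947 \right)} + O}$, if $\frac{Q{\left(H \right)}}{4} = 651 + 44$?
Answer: $2 \sqrt{1000081} \approx 2000.1$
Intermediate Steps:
$Q{\left(H \right)} = 2780$ ($Q{\left(H \right)} = 4 \left(651 + 44\right) = 4 \cdot 695 = 2780$)
$O = 3997544$ ($O = 1532332 + 2465212 = 3997544$)
$\sqrt{Q{\left(-1120 + 947 \right)} + O} = \sqrt{2780 + 3997544} = \sqrt{4000324} = 2 \sqrt{1000081}$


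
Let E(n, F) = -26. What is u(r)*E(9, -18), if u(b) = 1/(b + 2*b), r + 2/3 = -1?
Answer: 26/5 ≈ 5.2000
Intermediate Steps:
r = -5/3 (r = -2/3 - 1 = -5/3 ≈ -1.6667)
u(b) = 1/(3*b)
u(r)*E(9, -18) = (1/(3*(-5/3)))*(-26) = ((1/3)*(-3/5))*(-26) = -1/5*(-26) = 26/5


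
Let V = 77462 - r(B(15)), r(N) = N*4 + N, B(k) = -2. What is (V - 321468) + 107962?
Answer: -136034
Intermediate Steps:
r(N) = 5*N (r(N) = 4*N + N = 5*N)
V = 77472 (V = 77462 - 5*(-2) = 77462 - 1*(-10) = 77462 + 10 = 77472)
(V - 321468) + 107962 = (77472 - 321468) + 107962 = -243996 + 107962 = -136034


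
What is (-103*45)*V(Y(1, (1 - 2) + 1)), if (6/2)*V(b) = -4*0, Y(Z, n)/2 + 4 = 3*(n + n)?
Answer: 0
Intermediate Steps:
Y(Z, n) = -8 + 12*n (Y(Z, n) = -8 + 2*(3*(n + n)) = -8 + 2*(3*(2*n)) = -8 + 2*(6*n) = -8 + 12*n)
V(b) = 0 (V(b) = (-4*0)/3 = (⅓)*0 = 0)
(-103*45)*V(Y(1, (1 - 2) + 1)) = -103*45*0 = -4635*0 = 0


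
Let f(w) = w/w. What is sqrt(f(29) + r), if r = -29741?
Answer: 2*I*sqrt(7435) ≈ 172.45*I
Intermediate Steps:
f(w) = 1
sqrt(f(29) + r) = sqrt(1 - 29741) = sqrt(-29740) = 2*I*sqrt(7435)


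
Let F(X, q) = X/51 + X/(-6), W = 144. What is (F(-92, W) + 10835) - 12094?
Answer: -21173/17 ≈ -1245.5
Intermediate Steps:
F(X, q) = -5*X/34 (F(X, q) = X*(1/51) + X*(-⅙) = X/51 - X/6 = -5*X/34)
(F(-92, W) + 10835) - 12094 = (-5/34*(-92) + 10835) - 12094 = (230/17 + 10835) - 12094 = 184425/17 - 12094 = -21173/17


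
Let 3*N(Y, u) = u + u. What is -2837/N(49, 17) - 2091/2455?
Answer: -20965599/83470 ≈ -251.18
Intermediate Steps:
N(Y, u) = 2*u/3 (N(Y, u) = (u + u)/3 = (2*u)/3 = 2*u/3)
-2837/N(49, 17) - 2091/2455 = -2837/((⅔)*17) - 2091/2455 = -2837/34/3 - 2091*1/2455 = -2837*3/34 - 2091/2455 = -8511/34 - 2091/2455 = -20965599/83470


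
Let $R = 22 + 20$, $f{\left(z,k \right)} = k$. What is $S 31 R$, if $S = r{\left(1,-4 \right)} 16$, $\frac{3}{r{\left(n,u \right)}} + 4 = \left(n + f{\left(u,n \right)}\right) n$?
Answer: $-31248$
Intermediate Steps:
$R = 42$
$r{\left(n,u \right)} = \frac{3}{-4 + 2 n^{2}}$ ($r{\left(n,u \right)} = \frac{3}{-4 + \left(n + n\right) n} = \frac{3}{-4 + 2 n n} = \frac{3}{-4 + 2 n^{2}}$)
$S = -24$ ($S = \frac{3}{2 \left(-2 + 1^{2}\right)} 16 = \frac{3}{2 \left(-2 + 1\right)} 16 = \frac{3}{2 \left(-1\right)} 16 = \frac{3}{2} \left(-1\right) 16 = \left(- \frac{3}{2}\right) 16 = -24$)
$S 31 R = \left(-24\right) 31 \cdot 42 = \left(-744\right) 42 = -31248$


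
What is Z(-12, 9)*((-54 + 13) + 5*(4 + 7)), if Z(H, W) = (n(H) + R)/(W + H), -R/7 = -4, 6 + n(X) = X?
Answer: -140/3 ≈ -46.667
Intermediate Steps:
n(X) = -6 + X
R = 28 (R = -7*(-4) = 28)
Z(H, W) = (22 + H)/(H + W) (Z(H, W) = ((-6 + H) + 28)/(W + H) = (22 + H)/(H + W))
Z(-12, 9)*((-54 + 13) + 5*(4 + 7)) = ((22 - 12)/(-12 + 9))*((-54 + 13) + 5*(4 + 7)) = (10/(-3))*(-41 + 5*11) = (-⅓*10)*(-41 + 55) = -10/3*14 = -140/3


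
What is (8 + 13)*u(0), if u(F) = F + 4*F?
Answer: 0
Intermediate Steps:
u(F) = 5*F
(8 + 13)*u(0) = (8 + 13)*(5*0) = 21*0 = 0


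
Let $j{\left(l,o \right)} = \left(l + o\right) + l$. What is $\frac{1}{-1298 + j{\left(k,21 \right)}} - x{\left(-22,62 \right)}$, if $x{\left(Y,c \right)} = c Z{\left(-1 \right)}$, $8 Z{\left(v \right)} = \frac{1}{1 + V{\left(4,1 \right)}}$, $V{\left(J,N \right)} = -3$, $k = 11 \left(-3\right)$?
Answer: $\frac{41625}{10744} \approx 3.8743$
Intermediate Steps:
$k = -33$
$j{\left(l,o \right)} = o + 2 l$
$Z{\left(v \right)} = - \frac{1}{16}$ ($Z{\left(v \right)} = \frac{1}{8 \left(1 - 3\right)} = \frac{1}{8 \left(-2\right)} = \frac{1}{8} \left(- \frac{1}{2}\right) = - \frac{1}{16}$)
$x{\left(Y,c \right)} = - \frac{c}{16}$ ($x{\left(Y,c \right)} = c \left(- \frac{1}{16}\right) = - \frac{c}{16}$)
$\frac{1}{-1298 + j{\left(k,21 \right)}} - x{\left(-22,62 \right)} = \frac{1}{-1298 + \left(21 + 2 \left(-33\right)\right)} - \left(- \frac{1}{16}\right) 62 = \frac{1}{-1298 + \left(21 - 66\right)} - - \frac{31}{8} = \frac{1}{-1298 - 45} + \frac{31}{8} = \frac{1}{-1343} + \frac{31}{8} = - \frac{1}{1343} + \frac{31}{8} = \frac{41625}{10744}$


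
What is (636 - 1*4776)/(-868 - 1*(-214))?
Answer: 690/109 ≈ 6.3303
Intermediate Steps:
(636 - 1*4776)/(-868 - 1*(-214)) = (636 - 4776)/(-868 + 214) = -4140/(-654) = -4140*(-1/654) = 690/109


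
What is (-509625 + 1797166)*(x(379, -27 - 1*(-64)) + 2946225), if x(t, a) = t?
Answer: 3793873460764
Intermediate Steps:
(-509625 + 1797166)*(x(379, -27 - 1*(-64)) + 2946225) = (-509625 + 1797166)*(379 + 2946225) = 1287541*2946604 = 3793873460764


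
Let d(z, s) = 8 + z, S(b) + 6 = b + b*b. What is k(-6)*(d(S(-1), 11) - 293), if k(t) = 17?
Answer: -4947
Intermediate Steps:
S(b) = -6 + b + b² (S(b) = -6 + (b + b*b) = -6 + (b + b²) = -6 + b + b²)
k(-6)*(d(S(-1), 11) - 293) = 17*((8 + (-6 - 1 + (-1)²)) - 293) = 17*((8 + (-6 - 1 + 1)) - 293) = 17*((8 - 6) - 293) = 17*(2 - 293) = 17*(-291) = -4947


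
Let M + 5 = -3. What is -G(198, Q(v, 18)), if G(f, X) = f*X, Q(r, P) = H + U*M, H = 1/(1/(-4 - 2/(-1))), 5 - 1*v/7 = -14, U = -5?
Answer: -7524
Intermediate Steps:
M = -8 (M = -5 - 3 = -8)
v = 133 (v = 35 - 7*(-14) = 35 + 98 = 133)
H = -2 (H = 1/(1/(-4 - 2*(-1))) = 1/(1/(-4 + 2)) = 1/(1/(-2)) = 1/(-½) = -2)
Q(r, P) = 38 (Q(r, P) = -2 - 5*(-8) = -2 + 40 = 38)
G(f, X) = X*f
-G(198, Q(v, 18)) = -38*198 = -1*7524 = -7524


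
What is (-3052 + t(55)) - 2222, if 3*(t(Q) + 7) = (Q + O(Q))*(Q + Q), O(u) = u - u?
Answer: -9793/3 ≈ -3264.3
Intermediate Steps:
O(u) = 0
t(Q) = -7 + 2*Q**2/3 (t(Q) = -7 + ((Q + 0)*(Q + Q))/3 = -7 + (Q*(2*Q))/3 = -7 + (2*Q**2)/3 = -7 + 2*Q**2/3)
(-3052 + t(55)) - 2222 = (-3052 + (-7 + (2/3)*55**2)) - 2222 = (-3052 + (-7 + (2/3)*3025)) - 2222 = (-3052 + (-7 + 6050/3)) - 2222 = (-3052 + 6029/3) - 2222 = -3127/3 - 2222 = -9793/3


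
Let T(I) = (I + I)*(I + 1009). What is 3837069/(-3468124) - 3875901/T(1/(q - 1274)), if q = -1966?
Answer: 70554909648226676229/11337848787716 ≈ 6.2230e+6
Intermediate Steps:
T(I) = 2*I*(1009 + I) (T(I) = (2*I)*(1009 + I) = 2*I*(1009 + I))
3837069/(-3468124) - 3875901/T(1/(q - 1274)) = 3837069/(-3468124) - 3875901*(-1966 - 1274)/(2*(1009 + 1/(-1966 - 1274))) = 3837069*(-1/3468124) - 3875901*(-1620/(1009 + 1/(-3240))) = -3837069/3468124 - 3875901*(-1620/(1009 - 1/3240)) = -3837069/3468124 - 3875901/(2*(-1/3240)*(3269159/3240)) = -3837069/3468124 - 3875901/(-3269159/5248800) = -3837069/3468124 - 3875901*(-5248800/3269159) = -3837069/3468124 + 20343829168800/3269159 = 70554909648226676229/11337848787716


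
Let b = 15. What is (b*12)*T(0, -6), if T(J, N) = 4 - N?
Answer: 1800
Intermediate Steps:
(b*12)*T(0, -6) = (15*12)*(4 - 1*(-6)) = 180*(4 + 6) = 180*10 = 1800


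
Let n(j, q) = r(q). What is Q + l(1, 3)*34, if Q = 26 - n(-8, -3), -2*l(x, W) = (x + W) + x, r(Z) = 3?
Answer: -62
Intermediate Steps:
n(j, q) = 3
l(x, W) = -x - W/2 (l(x, W) = -((x + W) + x)/2 = -((W + x) + x)/2 = -(W + 2*x)/2 = -x - W/2)
Q = 23 (Q = 26 - 1*3 = 26 - 3 = 23)
Q + l(1, 3)*34 = 23 + (-1*1 - ½*3)*34 = 23 + (-1 - 3/2)*34 = 23 - 5/2*34 = 23 - 85 = -62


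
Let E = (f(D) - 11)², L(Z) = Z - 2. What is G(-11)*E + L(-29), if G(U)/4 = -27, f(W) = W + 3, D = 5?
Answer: -1003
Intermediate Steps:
L(Z) = -2 + Z
f(W) = 3 + W
G(U) = -108 (G(U) = 4*(-27) = -108)
E = 9 (E = ((3 + 5) - 11)² = (8 - 11)² = (-3)² = 9)
G(-11)*E + L(-29) = -108*9 + (-2 - 29) = -972 - 31 = -1003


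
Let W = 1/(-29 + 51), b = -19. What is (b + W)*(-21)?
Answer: 8757/22 ≈ 398.05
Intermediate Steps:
W = 1/22 ≈ 0.045455
(b + W)*(-21) = (-19 + 1/22)*(-21) = -417/22*(-21) = 8757/22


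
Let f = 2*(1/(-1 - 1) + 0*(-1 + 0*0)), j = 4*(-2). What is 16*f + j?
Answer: -24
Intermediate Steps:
j = -8
f = -1 (f = 2*(1/(-2) + 0*(-1 + 0)) = 2*(-1/2 + 0*(-1)) = 2*(-1/2 + 0) = 2*(-1/2) = -1)
16*f + j = 16*(-1) - 8 = -16 - 8 = -24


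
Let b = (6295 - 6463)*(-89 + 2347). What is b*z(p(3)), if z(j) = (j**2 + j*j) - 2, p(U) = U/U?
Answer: 0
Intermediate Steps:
p(U) = 1
z(j) = -2 + 2*j**2 (z(j) = (j**2 + j**2) - 2 = 2*j**2 - 2 = -2 + 2*j**2)
b = -379344 (b = -168*2258 = -379344)
b*z(p(3)) = -379344*(-2 + 2*1**2) = -379344*(-2 + 2*1) = -379344*(-2 + 2) = -379344*0 = 0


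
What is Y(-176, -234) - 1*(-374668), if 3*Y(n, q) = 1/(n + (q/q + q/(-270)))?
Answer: 978632811/2612 ≈ 3.7467e+5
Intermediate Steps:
Y(n, q) = 1/(3*(1 + n - q/270)) (Y(n, q) = 1/(3*(n + (q/q + q/(-270)))) = 1/(3*(n + (1 + q*(-1/270)))) = 1/(3*(n + (1 - q/270))) = 1/(3*(1 + n - q/270)))
Y(-176, -234) - 1*(-374668) = 90/(270 - 1*(-234) + 270*(-176)) - 1*(-374668) = 90/(270 + 234 - 47520) + 374668 = 90/(-47016) + 374668 = 90*(-1/47016) + 374668 = -5/2612 + 374668 = 978632811/2612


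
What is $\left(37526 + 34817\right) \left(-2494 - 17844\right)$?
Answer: $-1471311934$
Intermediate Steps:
$\left(37526 + 34817\right) \left(-2494 - 17844\right) = 72343 \left(-20338\right) = -1471311934$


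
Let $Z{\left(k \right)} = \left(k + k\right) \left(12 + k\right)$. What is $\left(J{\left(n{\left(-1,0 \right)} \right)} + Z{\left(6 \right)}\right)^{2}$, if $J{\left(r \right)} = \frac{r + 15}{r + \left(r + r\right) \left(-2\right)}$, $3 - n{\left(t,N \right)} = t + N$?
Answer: $\frac{6620329}{144} \approx 45975.0$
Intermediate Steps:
$Z{\left(k \right)} = 2 k \left(12 + k\right)$
$n{\left(t,N \right)} = 3 - N - t$ ($n{\left(t,N \right)} = 3 - \left(t + N\right) = 3 - \left(N + t\right) = 3 - N - t$)
$J{\left(r \right)} = - \frac{15 + r}{3 r}$ ($J{\left(r \right)} = \frac{15 + r}{r + 2 r \left(-2\right)} = \frac{15 + r}{r - 4 r} = \frac{15 + r}{\left(-3\right) r} = \left(15 + r\right) \left(- \frac{1}{3 r}\right) = - \frac{15 + r}{3 r}$)
$\left(J{\left(n{\left(-1,0 \right)} \right)} + Z{\left(6 \right)}\right)^{2} = \left(\frac{-15 - \left(3 - 0 - -1\right)}{3 \left(3 - 0 - -1\right)} + 2 \cdot 6 \left(12 + 6\right)\right)^{2} = \left(\frac{-15 - \left(3 + 0 + 1\right)}{3 \left(3 + 0 + 1\right)} + 2 \cdot 6 \cdot 18\right)^{2} = \left(\frac{-15 - 4}{3 \cdot 4} + 216\right)^{2} = \left(\frac{1}{3} \cdot \frac{1}{4} \left(-15 - 4\right) + 216\right)^{2} = \left(\frac{1}{3} \cdot \frac{1}{4} \left(-19\right) + 216\right)^{2} = \left(- \frac{19}{12} + 216\right)^{2} = \left(\frac{2573}{12}\right)^{2} = \frac{6620329}{144}$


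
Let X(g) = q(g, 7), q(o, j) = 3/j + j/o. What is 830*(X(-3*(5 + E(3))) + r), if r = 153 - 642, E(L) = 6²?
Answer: -349188470/861 ≈ -4.0556e+5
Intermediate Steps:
E(L) = 36
X(g) = 3/7 + 7/g
r = -489
830*(X(-3*(5 + E(3))) + r) = 830*((3/7 + 7/((-3*(5 + 36)))) - 489) = 830*((3/7 + 7/((-3*41))) - 489) = 830*((3/7 + 7/(-123)) - 489) = 830*((3/7 + 7*(-1/123)) - 489) = 830*((3/7 - 7/123) - 489) = 830*(320/861 - 489) = 830*(-420709/861) = -349188470/861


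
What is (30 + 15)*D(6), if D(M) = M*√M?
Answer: 270*√6 ≈ 661.36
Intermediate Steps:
D(M) = M^(3/2)
(30 + 15)*D(6) = (30 + 15)*6^(3/2) = 45*(6*√6) = 270*√6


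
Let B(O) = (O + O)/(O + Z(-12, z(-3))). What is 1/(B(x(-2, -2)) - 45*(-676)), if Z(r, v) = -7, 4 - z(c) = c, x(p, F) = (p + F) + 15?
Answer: 2/60851 ≈ 3.2867e-5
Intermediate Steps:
x(p, F) = 15 + F + p (x(p, F) = (F + p) + 15 = 15 + F + p)
z(c) = 4 - c
B(O) = 2*O/(-7 + O) (B(O) = (O + O)/(O - 7) = (2*O)/(-7 + O) = 2*O/(-7 + O))
1/(B(x(-2, -2)) - 45*(-676)) = 1/(2*(15 - 2 - 2)/(-7 + (15 - 2 - 2)) - 45*(-676)) = 1/(2*11/(-7 + 11) + 30420) = 1/(2*11/4 + 30420) = 1/(2*11*(¼) + 30420) = 1/(11/2 + 30420) = 1/(60851/2) = 2/60851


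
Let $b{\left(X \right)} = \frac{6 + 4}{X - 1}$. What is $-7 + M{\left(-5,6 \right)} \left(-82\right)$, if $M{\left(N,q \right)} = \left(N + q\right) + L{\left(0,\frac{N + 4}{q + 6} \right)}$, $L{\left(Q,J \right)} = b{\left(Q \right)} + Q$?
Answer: $731$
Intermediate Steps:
$b{\left(X \right)} = \frac{10}{-1 + X}$
$L{\left(Q,J \right)} = Q + \frac{10}{-1 + Q}$ ($L{\left(Q,J \right)} = \frac{10}{-1 + Q} + Q = Q + \frac{10}{-1 + Q}$)
$M{\left(N,q \right)} = -10 + N + q$ ($M{\left(N,q \right)} = \left(N + q\right) + \frac{10 + 0 \left(-1 + 0\right)}{-1 + 0} = \left(N + q\right) + \frac{10 + 0 \left(-1\right)}{-1} = \left(N + q\right) - \left(10 + 0\right) = \left(N + q\right) - 10 = -10 + N + q$)
$-7 + M{\left(-5,6 \right)} \left(-82\right) = -7 + \left(-10 - 5 + 6\right) \left(-82\right) = -7 - -738 = -7 + 738 = 731$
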